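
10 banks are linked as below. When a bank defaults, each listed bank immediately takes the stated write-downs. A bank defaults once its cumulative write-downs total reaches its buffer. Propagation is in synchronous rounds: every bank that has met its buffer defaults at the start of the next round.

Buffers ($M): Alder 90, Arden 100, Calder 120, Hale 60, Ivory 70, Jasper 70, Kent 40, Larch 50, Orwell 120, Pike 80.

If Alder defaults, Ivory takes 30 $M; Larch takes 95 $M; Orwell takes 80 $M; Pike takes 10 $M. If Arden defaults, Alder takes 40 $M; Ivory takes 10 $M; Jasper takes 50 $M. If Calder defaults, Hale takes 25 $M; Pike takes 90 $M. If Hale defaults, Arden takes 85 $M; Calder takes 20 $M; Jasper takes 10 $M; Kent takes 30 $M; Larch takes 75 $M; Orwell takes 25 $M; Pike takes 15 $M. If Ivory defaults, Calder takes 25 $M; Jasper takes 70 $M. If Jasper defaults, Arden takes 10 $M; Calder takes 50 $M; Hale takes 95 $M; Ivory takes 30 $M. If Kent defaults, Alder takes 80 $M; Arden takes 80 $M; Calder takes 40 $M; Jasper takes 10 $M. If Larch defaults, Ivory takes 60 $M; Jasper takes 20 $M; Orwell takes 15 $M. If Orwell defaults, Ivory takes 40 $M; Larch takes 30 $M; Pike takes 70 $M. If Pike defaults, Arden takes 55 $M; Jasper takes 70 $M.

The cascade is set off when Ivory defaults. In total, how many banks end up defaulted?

4

Round 1 — Ivory defaults (initial).
  Calder: +25 → 25 < 120
  Jasper: +70 → 70 ≥ 70
Round 2 — Jasper defaults.
  Arden: +10 → 10 < 100
  Calder: +50 → 75 < 120
  Hale: +95 → 95 ≥ 60
Round 3 — Hale defaults.
  Arden: +85 → 95 < 100
  Calder: +20 → 95 < 120
  Kent: +30 → 30 < 40
  Larch: +75 → 75 ≥ 50
  Orwell: +25 → 25 < 120
  Pike: +15 → 15 < 80
Round 4 — Larch defaults.
  Orwell: +15 → 40 < 120
No further defaults.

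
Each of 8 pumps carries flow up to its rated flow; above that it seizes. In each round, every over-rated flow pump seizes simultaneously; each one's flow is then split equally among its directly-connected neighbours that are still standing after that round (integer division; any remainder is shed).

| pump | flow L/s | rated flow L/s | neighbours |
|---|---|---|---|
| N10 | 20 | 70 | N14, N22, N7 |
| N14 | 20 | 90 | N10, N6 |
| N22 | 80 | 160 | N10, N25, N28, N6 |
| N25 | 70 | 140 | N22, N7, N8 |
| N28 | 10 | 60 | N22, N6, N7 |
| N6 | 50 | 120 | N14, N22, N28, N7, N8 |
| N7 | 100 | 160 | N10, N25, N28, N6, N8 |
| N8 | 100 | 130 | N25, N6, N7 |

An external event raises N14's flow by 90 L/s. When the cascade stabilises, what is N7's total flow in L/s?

137

Round 1 — N14 at 110 > 90. N14 seizes.
  N14 sheds 110 L/s to N10, N6: 55 each.
    N10: 20+55 = 75 > 70
    N6: 50+55 = 105 ≤ 120
Round 2 — N10 seizes.
  N10 sheds 75 L/s to N22, N7: 37 each (1 lost).
    N22: 80+37 = 117 ≤ 160
    N7: 100+37 = 137 ≤ 160
No further seizures.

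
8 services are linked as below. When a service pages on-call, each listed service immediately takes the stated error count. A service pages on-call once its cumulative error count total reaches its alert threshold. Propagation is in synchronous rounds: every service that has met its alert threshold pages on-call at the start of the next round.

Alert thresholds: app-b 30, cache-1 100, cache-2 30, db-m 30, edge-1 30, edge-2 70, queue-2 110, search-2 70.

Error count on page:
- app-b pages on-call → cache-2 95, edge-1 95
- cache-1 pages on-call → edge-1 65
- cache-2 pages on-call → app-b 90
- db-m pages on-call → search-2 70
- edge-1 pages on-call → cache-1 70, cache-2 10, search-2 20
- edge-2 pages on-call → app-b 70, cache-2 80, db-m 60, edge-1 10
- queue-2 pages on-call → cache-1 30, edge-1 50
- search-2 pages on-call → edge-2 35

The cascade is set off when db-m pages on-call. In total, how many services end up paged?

2

Round 1 — db-m pages on-call (initial).
  search-2: +70 → 70 ≥ 70
Round 2 — search-2 pages on-call.
  edge-2: +35 → 35 < 70
No further pages.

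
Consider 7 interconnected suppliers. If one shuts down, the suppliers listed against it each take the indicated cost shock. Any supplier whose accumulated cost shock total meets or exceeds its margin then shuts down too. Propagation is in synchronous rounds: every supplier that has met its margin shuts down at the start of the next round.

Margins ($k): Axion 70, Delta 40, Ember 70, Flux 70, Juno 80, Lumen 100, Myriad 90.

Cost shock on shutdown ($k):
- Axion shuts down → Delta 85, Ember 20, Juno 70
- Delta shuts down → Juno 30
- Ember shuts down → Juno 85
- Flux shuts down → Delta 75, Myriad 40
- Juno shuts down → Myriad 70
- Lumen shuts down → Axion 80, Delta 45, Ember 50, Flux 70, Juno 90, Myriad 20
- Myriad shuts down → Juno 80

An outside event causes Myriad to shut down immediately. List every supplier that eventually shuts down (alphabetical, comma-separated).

Juno, Myriad

Round 1 — Myriad shuts down (initial).
  Juno: +80 → 80 ≥ 80
Round 2 — Juno shuts down.
No further shutdowns.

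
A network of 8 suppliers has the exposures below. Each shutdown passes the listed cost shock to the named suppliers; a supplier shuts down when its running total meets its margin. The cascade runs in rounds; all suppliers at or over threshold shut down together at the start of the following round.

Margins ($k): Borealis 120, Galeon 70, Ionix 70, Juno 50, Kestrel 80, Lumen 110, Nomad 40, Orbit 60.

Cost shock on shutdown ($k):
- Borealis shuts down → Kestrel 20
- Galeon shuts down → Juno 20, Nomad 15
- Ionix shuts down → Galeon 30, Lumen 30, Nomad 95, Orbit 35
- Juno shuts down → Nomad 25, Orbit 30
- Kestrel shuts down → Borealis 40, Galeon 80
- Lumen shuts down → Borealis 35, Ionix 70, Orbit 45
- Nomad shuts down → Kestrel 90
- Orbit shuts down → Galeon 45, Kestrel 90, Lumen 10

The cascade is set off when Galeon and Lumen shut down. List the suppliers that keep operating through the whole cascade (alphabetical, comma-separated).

Round 1 — Galeon, Lumen shut down (initial).
  Borealis: +35 → 35 < 120
  Ionix: +70 → 70 ≥ 70
  Juno: +20 → 20 < 50
  Nomad: +15 → 15 < 40
  Orbit: +45 → 45 < 60
Round 2 — Ionix shuts down.
  Nomad: +95 → 110 ≥ 40
  Orbit: +35 → 80 ≥ 60
Round 3 — Nomad, Orbit shut down.
  Kestrel: +90+90 → 180 ≥ 80
Round 4 — Kestrel shuts down.
  Borealis: +40 → 75 < 120
No further shutdowns.

Borealis, Juno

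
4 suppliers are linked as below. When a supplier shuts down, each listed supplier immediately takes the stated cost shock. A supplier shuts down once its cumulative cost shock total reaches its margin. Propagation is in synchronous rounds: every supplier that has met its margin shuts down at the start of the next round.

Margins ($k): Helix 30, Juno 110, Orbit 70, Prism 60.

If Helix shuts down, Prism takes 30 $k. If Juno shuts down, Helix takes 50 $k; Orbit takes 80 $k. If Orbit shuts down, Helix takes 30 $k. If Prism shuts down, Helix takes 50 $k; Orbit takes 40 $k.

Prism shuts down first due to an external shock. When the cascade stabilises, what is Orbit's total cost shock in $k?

40

Round 1 — Prism shuts down (initial).
  Helix: +50 → 50 ≥ 30
  Orbit: +40 → 40 < 70
Round 2 — Helix shuts down.
No further shutdowns.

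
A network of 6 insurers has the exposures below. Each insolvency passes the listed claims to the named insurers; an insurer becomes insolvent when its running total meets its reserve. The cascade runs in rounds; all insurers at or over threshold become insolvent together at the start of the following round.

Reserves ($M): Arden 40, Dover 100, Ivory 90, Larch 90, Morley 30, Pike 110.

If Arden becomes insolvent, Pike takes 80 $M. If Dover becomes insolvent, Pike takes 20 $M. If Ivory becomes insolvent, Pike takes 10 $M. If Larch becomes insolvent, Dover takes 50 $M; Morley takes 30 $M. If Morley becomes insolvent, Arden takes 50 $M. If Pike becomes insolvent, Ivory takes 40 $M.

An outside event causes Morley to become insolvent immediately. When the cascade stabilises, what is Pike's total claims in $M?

Round 1 — Morley becomes insolvent (initial).
  Arden: +50 → 50 ≥ 40
Round 2 — Arden becomes insolvent.
  Pike: +80 → 80 < 110
No further insolvencies.

80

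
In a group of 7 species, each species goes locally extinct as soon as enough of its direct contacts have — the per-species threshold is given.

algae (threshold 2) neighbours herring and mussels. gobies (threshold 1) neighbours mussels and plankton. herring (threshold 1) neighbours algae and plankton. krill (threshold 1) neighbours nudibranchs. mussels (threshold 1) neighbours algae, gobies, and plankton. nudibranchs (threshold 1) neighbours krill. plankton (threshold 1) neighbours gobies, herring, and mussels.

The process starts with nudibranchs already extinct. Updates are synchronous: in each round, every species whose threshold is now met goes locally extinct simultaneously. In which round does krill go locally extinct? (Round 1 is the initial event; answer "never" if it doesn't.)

2

Round 1 — nudibranchs goes locally extinct (initial).
Round 2 — checking thresholds:
  krill: 1 of 1 neighbours ≥ 1, goes locally extinct.
Round 3 — no new extinctions; cascade stops.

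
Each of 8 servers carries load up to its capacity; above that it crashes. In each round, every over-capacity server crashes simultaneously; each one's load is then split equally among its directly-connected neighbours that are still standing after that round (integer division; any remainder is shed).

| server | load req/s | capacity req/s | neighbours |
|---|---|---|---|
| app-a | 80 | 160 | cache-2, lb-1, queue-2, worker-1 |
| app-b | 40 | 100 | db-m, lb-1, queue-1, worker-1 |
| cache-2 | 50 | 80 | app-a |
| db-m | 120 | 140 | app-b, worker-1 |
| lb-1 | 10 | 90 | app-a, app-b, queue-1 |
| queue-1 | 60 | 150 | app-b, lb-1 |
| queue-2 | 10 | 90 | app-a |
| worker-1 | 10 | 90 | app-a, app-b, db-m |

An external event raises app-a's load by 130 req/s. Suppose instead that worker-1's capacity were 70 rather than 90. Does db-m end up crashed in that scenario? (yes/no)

With worker-1's capacity at 70:
Round 1 — app-a at 210 > 160. app-a crashes.
  app-a sheds 210 req/s to cache-2, lb-1, queue-2, worker-1: 52 each (2 lost).
    cache-2: 50+52 = 102 > 80
    lb-1: 10+52 = 62 ≤ 90
    queue-2: 10+52 = 62 ≤ 90
    worker-1: 10+52 = 62 ≤ 70
Round 2 — cache-2 crashes.
  cache-2 sheds 102 req/s: no online neighbours, lost.
No further crashes.

no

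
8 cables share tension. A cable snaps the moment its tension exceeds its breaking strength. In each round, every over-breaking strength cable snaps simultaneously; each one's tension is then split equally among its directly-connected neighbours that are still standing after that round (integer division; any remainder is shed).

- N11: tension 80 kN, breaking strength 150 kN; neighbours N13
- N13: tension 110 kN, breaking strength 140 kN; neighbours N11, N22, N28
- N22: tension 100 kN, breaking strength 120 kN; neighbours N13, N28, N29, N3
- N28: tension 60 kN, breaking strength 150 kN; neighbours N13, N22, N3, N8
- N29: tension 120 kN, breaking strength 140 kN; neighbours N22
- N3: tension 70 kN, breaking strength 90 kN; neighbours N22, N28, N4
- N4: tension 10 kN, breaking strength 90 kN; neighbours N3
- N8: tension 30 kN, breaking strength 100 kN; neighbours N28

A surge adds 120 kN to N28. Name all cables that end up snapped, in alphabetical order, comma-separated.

Round 1 — N28 at 180 > 150. N28 snaps.
  N28 sheds 180 kN to N13, N22, N3, N8: 45 each.
    N13: 110+45 = 155 > 140
    N22: 100+45 = 145 > 120
    N3: 70+45 = 115 > 90
    N8: 30+45 = 75 ≤ 100
Round 2 — N13, N22, N3 snap.
  N13 sheds 155 kN to N11: 155 each.
    N11: 80+155 = 235 > 150
  N22 sheds 145 kN to N29: 145 each.
    N29: 120+145 = 265 > 140
  N3 sheds 115 kN to N4: 115 each.
    N4: 10+115 = 125 > 90
Round 3 — N11, N29, N4 snap.
  N11 sheds 235 kN: no online neighbours, lost.
  N29 sheds 265 kN: no online neighbours, lost.
  N4 sheds 125 kN: no online neighbours, lost.
No further breaks.

N11, N13, N22, N28, N29, N3, N4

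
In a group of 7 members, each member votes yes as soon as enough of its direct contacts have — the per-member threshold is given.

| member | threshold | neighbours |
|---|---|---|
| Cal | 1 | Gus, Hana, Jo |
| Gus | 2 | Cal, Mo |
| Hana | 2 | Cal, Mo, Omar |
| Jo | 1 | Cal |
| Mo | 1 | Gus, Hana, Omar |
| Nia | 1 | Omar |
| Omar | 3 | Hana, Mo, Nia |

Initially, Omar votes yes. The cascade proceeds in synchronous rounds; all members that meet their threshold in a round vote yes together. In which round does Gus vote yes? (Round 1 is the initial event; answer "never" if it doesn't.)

Round 1 — Omar votes yes (initial).
Round 2 — checking thresholds:
  Hana: 1 of 3 neighbours < 2, not yet.
  Mo: 1 of 3 neighbours ≥ 1, votes yes.
  Nia: 1 of 1 neighbours ≥ 1, votes yes.
Round 3 — checking thresholds:
  Gus: 1 of 2 neighbours < 2, not yet.
  Hana: 2 of 3 neighbours ≥ 2, votes yes.
Round 4 — checking thresholds:
  Cal: 1 of 3 neighbours ≥ 1, votes yes.
  Gus: 1 of 2 neighbours < 2, not yet.
Round 5 — checking thresholds:
  Gus: 2 of 2 neighbours ≥ 2, votes yes.
  Jo: 1 of 1 neighbours ≥ 1, votes yes.
Round 6 — no new yes votes; cascade stops.

5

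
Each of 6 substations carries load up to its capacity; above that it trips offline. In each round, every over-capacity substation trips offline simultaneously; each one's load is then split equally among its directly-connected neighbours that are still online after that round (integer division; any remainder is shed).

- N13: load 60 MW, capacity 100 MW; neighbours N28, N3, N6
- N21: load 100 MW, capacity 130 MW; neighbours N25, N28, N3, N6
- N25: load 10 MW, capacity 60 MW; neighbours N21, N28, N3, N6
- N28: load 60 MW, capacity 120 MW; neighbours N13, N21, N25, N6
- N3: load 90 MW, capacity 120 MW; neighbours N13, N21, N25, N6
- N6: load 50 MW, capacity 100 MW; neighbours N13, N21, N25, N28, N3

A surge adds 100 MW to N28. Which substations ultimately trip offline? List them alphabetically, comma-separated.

Round 1 — N28 at 160 > 120. N28 trips offline.
  N28 sheds 160 MW to N13, N21, N25, N6: 40 each.
    N13: 60+40 = 100 ≤ 100
    N21: 100+40 = 140 > 130
    N25: 10+40 = 50 ≤ 60
    N6: 50+40 = 90 ≤ 100
Round 2 — N21 trips offline.
  N21 sheds 140 MW to N25, N3, N6: 46 each (2 lost).
    N25: 50+46 = 96 > 60
    N3: 90+46 = 136 > 120
    N6: 90+46 = 136 > 100
Round 3 — N25, N3, N6 trip offline.
  N25 sheds 96 MW: no online neighbours, lost.
  N3 sheds 136 MW to N13: 136 each.
    N13: 100+136 = 236 > 100
  N6 sheds 136 MW to N13: 136 each.
    N13: 236+136 = 372 > 100
Round 4 — N13 trips offline.
  N13 sheds 372 MW: no online neighbours, lost.
No further trips.

N13, N21, N25, N28, N3, N6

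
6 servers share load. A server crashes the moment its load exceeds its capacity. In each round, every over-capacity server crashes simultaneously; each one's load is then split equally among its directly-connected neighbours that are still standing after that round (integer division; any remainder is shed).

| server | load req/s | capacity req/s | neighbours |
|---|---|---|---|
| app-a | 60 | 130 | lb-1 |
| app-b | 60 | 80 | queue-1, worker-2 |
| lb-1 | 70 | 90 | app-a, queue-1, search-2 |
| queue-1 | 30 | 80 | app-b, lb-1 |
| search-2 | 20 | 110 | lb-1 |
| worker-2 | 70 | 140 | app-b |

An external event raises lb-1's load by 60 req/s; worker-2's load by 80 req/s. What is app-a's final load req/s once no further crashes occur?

Round 1 — lb-1 at 130 > 90; worker-2 at 150 > 140. lb-1, worker-2 crash.
  lb-1 sheds 130 req/s to app-a, queue-1, search-2: 43 each (1 lost).
    app-a: 60+43 = 103 ≤ 130
    queue-1: 30+43 = 73 ≤ 80
    search-2: 20+43 = 63 ≤ 110
  worker-2 sheds 150 req/s to app-b: 150 each.
    app-b: 60+150 = 210 > 80
Round 2 — app-b crashes.
  app-b sheds 210 req/s to queue-1: 210 each.
    queue-1: 73+210 = 283 > 80
Round 3 — queue-1 crashes.
  queue-1 sheds 283 req/s: no online neighbours, lost.
No further crashes.

103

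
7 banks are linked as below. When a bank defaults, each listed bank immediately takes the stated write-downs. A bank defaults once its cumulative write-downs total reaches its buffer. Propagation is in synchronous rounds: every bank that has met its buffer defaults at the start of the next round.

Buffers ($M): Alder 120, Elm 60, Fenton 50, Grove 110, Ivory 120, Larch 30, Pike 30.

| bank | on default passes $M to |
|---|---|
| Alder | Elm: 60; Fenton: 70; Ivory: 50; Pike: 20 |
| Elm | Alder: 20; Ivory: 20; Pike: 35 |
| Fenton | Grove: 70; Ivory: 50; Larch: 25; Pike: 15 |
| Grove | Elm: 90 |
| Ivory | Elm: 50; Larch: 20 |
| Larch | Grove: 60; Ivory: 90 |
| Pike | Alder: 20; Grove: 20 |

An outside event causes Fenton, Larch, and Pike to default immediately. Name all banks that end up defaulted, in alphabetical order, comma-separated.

Round 1 — Fenton, Larch, Pike default (initial).
  Alder: +20 → 20 < 120
  Grove: +70+60+20 → 150 ≥ 110
  Ivory: +50+90 → 140 ≥ 120
Round 2 — Grove, Ivory default.
  Elm: +90+50 → 140 ≥ 60
Round 3 — Elm defaults.
  Alder: +20 → 40 < 120
No further defaults.

Elm, Fenton, Grove, Ivory, Larch, Pike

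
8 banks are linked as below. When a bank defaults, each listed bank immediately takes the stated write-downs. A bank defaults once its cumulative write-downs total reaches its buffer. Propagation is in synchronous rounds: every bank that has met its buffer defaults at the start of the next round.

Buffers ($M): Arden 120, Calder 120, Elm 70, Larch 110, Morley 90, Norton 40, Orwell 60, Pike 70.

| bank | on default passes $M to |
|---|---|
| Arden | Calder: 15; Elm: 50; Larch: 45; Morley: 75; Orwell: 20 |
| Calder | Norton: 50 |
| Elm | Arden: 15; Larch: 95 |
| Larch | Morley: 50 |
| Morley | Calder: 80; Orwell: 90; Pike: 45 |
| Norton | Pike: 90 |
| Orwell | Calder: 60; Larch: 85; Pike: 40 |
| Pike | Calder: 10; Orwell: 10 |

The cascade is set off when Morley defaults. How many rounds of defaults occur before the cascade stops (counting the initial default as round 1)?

4

Round 1 — Morley defaults (initial).
  Calder: +80 → 80 < 120
  Orwell: +90 → 90 ≥ 60
  Pike: +45 → 45 < 70
Round 2 — Orwell defaults.
  Calder: +60 → 140 ≥ 120
  Larch: +85 → 85 < 110
  Pike: +40 → 85 ≥ 70
Round 3 — Calder, Pike default.
  Norton: +50 → 50 ≥ 40
Round 4 — Norton defaults.
No further defaults.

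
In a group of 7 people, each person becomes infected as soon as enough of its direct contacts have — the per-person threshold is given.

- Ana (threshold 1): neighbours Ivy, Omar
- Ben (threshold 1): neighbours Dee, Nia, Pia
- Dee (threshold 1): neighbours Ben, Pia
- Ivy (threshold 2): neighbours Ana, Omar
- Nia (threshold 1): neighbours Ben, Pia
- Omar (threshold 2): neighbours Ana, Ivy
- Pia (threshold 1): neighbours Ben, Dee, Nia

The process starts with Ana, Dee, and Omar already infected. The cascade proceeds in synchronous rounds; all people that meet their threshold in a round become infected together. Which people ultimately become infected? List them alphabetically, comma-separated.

Round 1 — Ana, Dee, Omar become infected (initial).
Round 2 — checking thresholds:
  Ben: 1 of 3 neighbours ≥ 1, becomes infected.
  Ivy: 2 of 2 neighbours ≥ 2, becomes infected.
  Pia: 1 of 3 neighbours ≥ 1, becomes infected.
Round 3 — checking thresholds:
  Nia: 2 of 2 neighbours ≥ 1, becomes infected.
Round 4 — no new infections; cascade stops.

Ana, Ben, Dee, Ivy, Nia, Omar, Pia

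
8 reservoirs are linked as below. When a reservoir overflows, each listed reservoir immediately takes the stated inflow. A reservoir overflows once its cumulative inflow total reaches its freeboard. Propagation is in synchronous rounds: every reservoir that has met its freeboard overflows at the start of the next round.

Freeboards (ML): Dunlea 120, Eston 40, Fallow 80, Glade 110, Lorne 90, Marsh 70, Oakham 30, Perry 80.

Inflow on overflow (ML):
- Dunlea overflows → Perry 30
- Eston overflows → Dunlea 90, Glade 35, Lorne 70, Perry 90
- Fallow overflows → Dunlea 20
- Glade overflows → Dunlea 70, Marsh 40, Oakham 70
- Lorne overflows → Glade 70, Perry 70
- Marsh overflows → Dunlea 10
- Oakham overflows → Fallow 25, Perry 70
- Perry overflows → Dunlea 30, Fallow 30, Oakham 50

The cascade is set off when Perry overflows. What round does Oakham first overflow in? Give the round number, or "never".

Round 1 — Perry overflows (initial).
  Dunlea: +30 → 30 < 120
  Fallow: +30 → 30 < 80
  Oakham: +50 → 50 ≥ 30
Round 2 — Oakham overflows.
  Fallow: +25 → 55 < 80
No further overflows.

2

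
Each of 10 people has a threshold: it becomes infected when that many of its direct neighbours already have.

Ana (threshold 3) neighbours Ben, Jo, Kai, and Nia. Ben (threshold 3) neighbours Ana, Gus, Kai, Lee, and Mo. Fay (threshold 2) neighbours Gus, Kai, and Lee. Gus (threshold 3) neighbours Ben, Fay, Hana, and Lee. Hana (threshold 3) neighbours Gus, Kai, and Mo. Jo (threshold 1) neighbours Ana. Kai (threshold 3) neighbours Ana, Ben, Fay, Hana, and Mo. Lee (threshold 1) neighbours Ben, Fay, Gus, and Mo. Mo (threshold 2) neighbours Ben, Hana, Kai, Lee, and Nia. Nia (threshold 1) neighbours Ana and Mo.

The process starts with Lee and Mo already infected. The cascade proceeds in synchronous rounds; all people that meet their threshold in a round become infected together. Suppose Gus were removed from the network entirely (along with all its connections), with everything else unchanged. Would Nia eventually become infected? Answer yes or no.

yes

With Gus removed:
Round 1 — Lee, Mo become infected (initial).
Round 2 — checking thresholds:
  Ben: 2 of 4 neighbours < 3, below threshold.
  Fay: 1 of 2 neighbours < 2, below threshold.
  Hana: 1 of 2 neighbours < 3, below threshold.
  Kai: 1 of 5 neighbours < 3, below threshold.
  Nia: 1 of 2 neighbours ≥ 1, becomes infected.
Round 3 — no new infections; cascade stops.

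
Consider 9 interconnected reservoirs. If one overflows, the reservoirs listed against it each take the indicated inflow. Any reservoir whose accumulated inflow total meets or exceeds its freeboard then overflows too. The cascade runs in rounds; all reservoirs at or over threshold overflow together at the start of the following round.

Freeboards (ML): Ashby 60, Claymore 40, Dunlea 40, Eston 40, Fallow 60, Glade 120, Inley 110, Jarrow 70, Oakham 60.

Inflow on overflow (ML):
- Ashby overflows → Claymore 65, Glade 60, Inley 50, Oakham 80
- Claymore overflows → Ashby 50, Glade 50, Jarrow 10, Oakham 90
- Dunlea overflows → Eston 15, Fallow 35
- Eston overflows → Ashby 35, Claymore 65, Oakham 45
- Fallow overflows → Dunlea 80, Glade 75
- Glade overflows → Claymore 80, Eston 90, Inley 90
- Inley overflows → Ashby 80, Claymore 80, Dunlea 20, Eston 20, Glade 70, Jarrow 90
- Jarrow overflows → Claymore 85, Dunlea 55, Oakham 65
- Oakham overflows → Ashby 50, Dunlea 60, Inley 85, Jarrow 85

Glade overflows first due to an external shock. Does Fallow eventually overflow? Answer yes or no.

Round 1 — Glade overflows (initial).
  Claymore: +80 → 80 ≥ 40
  Eston: +90 → 90 ≥ 40
  Inley: +90 → 90 < 110
Round 2 — Claymore, Eston overflow.
  Ashby: +50+35 → 85 ≥ 60
  Jarrow: +10 → 10 < 70
  Oakham: +90+45 → 135 ≥ 60
Round 3 — Ashby, Oakham overflow.
  Dunlea: +60 → 60 ≥ 40
  Inley: +50+85 → 225 ≥ 110
  Jarrow: +85 → 95 ≥ 70
Round 4 — Dunlea, Inley, Jarrow overflow.
  Fallow: +35 → 35 < 60
No further overflows.

no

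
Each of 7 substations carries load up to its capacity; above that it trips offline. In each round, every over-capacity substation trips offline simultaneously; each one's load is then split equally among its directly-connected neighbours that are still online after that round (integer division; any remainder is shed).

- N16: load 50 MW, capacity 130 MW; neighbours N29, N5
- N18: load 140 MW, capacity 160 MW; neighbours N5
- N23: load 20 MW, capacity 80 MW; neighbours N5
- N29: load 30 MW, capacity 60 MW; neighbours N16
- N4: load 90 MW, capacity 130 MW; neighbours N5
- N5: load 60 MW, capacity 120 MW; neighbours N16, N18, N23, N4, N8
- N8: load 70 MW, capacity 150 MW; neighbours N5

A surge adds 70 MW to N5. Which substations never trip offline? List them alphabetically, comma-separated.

N16, N23, N29, N4, N8

Round 1 — N5 at 130 > 120. N5 trips offline.
  N5 sheds 130 MW to N16, N18, N23, N4, N8: 26 each.
    N16: 50+26 = 76 ≤ 130
    N18: 140+26 = 166 > 160
    N23: 20+26 = 46 ≤ 80
    N4: 90+26 = 116 ≤ 130
    N8: 70+26 = 96 ≤ 150
Round 2 — N18 trips offline.
  N18 sheds 166 MW: no online neighbours, lost.
No further trips.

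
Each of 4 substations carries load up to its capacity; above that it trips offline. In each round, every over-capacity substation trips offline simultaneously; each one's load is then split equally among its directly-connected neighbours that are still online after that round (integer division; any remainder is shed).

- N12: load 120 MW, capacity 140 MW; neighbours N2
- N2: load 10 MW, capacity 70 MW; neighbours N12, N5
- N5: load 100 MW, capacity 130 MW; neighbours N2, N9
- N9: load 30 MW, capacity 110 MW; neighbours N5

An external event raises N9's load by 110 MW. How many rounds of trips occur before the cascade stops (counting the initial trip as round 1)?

Round 1 — N9 at 140 > 110. N9 trips offline.
  N9 sheds 140 MW to N5: 140 each.
    N5: 100+140 = 240 > 130
Round 2 — N5 trips offline.
  N5 sheds 240 MW to N2: 240 each.
    N2: 10+240 = 250 > 70
Round 3 — N2 trips offline.
  N2 sheds 250 MW to N12: 250 each.
    N12: 120+250 = 370 > 140
Round 4 — N12 trips offline.
  N12 sheds 370 MW: no online neighbours, lost.
No further trips.

4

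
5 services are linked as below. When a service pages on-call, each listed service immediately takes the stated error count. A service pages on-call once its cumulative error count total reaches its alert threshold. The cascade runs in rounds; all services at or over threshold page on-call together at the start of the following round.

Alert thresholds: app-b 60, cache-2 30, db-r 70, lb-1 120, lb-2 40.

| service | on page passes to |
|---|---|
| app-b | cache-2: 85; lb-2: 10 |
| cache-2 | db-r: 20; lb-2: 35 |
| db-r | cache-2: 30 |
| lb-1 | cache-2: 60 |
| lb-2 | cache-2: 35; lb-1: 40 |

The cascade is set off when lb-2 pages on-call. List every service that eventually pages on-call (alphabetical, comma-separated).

Round 1 — lb-2 pages on-call (initial).
  cache-2: +35 → 35 ≥ 30
  lb-1: +40 → 40 < 120
Round 2 — cache-2 pages on-call.
  db-r: +20 → 20 < 70
No further pages.

cache-2, lb-2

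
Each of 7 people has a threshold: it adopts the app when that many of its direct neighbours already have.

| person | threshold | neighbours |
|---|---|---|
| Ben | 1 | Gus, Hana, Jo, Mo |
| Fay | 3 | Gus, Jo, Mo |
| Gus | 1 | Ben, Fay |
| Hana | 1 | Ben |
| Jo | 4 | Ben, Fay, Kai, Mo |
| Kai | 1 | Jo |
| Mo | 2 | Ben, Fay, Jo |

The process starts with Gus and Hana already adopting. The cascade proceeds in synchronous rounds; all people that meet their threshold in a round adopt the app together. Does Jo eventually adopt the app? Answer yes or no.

Round 1 — Gus, Hana adopt the app (initial).
Round 2 — checking thresholds:
  Ben: 2 of 4 neighbours ≥ 1, adopts the app.
  Fay: 1 of 3 neighbours < 3, holds.
Round 3 — no new adoptions; cascade stops.

no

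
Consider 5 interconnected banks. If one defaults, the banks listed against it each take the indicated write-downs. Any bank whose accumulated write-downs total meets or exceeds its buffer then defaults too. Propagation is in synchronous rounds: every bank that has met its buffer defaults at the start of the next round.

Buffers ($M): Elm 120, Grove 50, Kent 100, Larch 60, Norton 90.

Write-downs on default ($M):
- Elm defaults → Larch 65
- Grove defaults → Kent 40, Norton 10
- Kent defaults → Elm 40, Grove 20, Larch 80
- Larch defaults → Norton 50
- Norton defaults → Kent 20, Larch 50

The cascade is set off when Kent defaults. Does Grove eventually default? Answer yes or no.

no

Round 1 — Kent defaults (initial).
  Elm: +40 → 40 < 120
  Grove: +20 → 20 < 50
  Larch: +80 → 80 ≥ 60
Round 2 — Larch defaults.
  Norton: +50 → 50 < 90
No further defaults.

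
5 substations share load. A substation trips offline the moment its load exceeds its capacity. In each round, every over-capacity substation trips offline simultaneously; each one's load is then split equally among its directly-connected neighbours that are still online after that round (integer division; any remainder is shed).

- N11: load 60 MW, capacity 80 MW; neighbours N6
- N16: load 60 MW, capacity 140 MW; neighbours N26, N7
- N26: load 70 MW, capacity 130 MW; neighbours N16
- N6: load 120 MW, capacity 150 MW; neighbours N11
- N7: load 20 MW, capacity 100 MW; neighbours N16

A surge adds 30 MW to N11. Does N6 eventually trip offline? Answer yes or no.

Round 1 — N11 at 90 > 80. N11 trips offline.
  N11 sheds 90 MW to N6: 90 each.
    N6: 120+90 = 210 > 150
Round 2 — N6 trips offline.
  N6 sheds 210 MW: no online neighbours, lost.
No further trips.

yes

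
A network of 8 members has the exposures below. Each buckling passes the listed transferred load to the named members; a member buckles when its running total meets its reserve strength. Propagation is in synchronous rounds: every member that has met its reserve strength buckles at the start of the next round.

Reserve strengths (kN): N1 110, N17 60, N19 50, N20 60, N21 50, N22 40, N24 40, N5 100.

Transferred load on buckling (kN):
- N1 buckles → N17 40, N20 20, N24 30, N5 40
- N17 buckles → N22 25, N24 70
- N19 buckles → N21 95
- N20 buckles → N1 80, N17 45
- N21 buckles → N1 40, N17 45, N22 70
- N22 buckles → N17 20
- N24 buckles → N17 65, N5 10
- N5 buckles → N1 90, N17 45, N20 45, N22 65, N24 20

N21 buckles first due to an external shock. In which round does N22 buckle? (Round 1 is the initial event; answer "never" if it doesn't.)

2

Round 1 — N21 buckles (initial).
  N1: +40 → 40 < 110
  N17: +45 → 45 < 60
  N22: +70 → 70 ≥ 40
Round 2 — N22 buckles.
  N17: +20 → 65 ≥ 60
Round 3 — N17 buckles.
  N24: +70 → 70 ≥ 40
Round 4 — N24 buckles.
  N5: +10 → 10 < 100
No further bucklings.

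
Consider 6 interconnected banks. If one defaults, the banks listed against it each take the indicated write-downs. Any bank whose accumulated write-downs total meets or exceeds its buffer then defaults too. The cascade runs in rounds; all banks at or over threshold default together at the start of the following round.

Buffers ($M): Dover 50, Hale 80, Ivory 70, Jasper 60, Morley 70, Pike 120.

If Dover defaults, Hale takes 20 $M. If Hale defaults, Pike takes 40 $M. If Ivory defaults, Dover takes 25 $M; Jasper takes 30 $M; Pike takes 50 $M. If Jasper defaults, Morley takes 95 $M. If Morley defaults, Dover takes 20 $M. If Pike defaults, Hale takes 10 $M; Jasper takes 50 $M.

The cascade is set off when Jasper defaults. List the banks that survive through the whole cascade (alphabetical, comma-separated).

Dover, Hale, Ivory, Pike

Round 1 — Jasper defaults (initial).
  Morley: +95 → 95 ≥ 70
Round 2 — Morley defaults.
  Dover: +20 → 20 < 50
No further defaults.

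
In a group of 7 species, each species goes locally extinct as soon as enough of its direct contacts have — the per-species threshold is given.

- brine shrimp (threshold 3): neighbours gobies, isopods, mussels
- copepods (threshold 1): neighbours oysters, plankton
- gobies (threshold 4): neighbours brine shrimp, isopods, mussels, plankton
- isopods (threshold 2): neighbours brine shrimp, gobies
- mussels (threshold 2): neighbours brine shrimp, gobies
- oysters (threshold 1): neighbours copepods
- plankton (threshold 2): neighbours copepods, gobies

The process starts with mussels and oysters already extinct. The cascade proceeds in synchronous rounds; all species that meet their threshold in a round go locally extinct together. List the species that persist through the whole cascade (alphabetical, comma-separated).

Round 1 — mussels, oysters go locally extinct (initial).
Round 2 — checking thresholds:
  brine shrimp: 1 of 3 neighbours < 3, not yet.
  copepods: 1 of 2 neighbours ≥ 1, goes locally extinct.
  gobies: 1 of 4 neighbours < 4, not yet.
Round 3 — no new extinctions; cascade stops.

brine shrimp, gobies, isopods, plankton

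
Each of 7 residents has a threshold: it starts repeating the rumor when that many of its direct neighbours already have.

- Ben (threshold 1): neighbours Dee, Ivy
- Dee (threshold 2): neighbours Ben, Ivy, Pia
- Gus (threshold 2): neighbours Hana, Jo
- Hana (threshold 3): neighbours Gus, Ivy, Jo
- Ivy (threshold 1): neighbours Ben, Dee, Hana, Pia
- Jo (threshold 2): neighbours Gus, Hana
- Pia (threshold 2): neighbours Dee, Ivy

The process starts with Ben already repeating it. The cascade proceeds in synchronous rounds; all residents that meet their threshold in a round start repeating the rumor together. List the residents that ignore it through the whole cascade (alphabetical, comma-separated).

Round 1 — Ben starts repeating the rumor (initial).
Round 2 — checking thresholds:
  Dee: 1 of 3 neighbours < 2, below threshold.
  Ivy: 1 of 4 neighbours ≥ 1, starts repeating the rumor.
Round 3 — checking thresholds:
  Dee: 2 of 3 neighbours ≥ 2, starts repeating the rumor.
  Hana: 1 of 3 neighbours < 3, below threshold.
  Pia: 1 of 2 neighbours < 2, below threshold.
Round 4 — checking thresholds:
  Hana: 1 of 3 neighbours < 3, below threshold.
  Pia: 2 of 2 neighbours ≥ 2, starts repeating the rumor.
Round 5 — no new spreads; cascade stops.

Gus, Hana, Jo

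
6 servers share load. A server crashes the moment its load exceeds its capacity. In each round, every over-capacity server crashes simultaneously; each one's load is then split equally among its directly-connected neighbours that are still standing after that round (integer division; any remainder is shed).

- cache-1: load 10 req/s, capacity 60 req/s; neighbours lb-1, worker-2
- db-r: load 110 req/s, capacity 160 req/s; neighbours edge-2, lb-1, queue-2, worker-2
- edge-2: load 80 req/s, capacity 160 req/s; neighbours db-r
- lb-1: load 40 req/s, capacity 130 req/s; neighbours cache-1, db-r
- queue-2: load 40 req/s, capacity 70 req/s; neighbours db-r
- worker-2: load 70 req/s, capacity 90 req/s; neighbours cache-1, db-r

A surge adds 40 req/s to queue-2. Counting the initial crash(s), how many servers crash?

5

Round 1 — queue-2 at 80 > 70. queue-2 crashes.
  queue-2 sheds 80 req/s to db-r: 80 each.
    db-r: 110+80 = 190 > 160
Round 2 — db-r crashes.
  db-r sheds 190 req/s to edge-2, lb-1, worker-2: 63 each (1 lost).
    edge-2: 80+63 = 143 ≤ 160
    lb-1: 40+63 = 103 ≤ 130
    worker-2: 70+63 = 133 > 90
Round 3 — worker-2 crashes.
  worker-2 sheds 133 req/s to cache-1: 133 each.
    cache-1: 10+133 = 143 > 60
Round 4 — cache-1 crashes.
  cache-1 sheds 143 req/s to lb-1: 143 each.
    lb-1: 103+143 = 246 > 130
Round 5 — lb-1 crashes.
  lb-1 sheds 246 req/s: no online neighbours, lost.
No further crashes.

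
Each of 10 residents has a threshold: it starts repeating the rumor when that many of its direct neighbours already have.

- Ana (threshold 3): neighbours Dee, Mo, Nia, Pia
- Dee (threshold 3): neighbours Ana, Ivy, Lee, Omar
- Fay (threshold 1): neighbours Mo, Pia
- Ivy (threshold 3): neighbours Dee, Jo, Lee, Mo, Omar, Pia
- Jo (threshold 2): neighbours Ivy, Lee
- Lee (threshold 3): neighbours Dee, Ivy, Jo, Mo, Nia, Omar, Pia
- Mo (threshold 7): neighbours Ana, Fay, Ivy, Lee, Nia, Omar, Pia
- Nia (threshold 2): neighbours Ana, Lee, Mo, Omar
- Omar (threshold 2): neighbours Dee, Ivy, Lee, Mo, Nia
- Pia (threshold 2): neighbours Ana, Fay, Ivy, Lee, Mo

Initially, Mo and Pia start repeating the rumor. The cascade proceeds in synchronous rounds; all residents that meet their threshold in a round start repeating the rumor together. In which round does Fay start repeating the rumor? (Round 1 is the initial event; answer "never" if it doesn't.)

2

Round 1 — Mo, Pia start repeating the rumor (initial).
Round 2 — checking thresholds:
  Ana: 2 of 4 neighbours < 3, not yet.
  Fay: 2 of 2 neighbours ≥ 1, starts repeating the rumor.
  Ivy: 2 of 6 neighbours < 3, not yet.
  Lee: 2 of 7 neighbours < 3, not yet.
  Nia: 1 of 4 neighbours < 2, not yet.
  Omar: 1 of 5 neighbours < 2, not yet.
Round 3 — no new spreads; cascade stops.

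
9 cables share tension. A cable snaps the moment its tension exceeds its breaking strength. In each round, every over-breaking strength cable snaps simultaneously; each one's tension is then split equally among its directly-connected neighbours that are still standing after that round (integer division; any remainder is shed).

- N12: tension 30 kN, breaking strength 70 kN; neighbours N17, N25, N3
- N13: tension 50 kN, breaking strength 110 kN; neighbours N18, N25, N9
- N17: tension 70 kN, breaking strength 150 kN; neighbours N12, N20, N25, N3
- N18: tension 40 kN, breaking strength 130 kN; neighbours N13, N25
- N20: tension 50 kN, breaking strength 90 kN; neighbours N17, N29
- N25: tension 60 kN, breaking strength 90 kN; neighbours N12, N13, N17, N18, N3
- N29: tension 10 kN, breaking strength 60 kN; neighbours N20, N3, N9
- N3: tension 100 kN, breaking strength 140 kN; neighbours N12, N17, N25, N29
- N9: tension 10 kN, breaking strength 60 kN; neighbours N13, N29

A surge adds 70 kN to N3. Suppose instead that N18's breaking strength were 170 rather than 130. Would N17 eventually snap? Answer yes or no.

yes

With N18's breaking strength at 170:
Round 1 — N3 at 170 > 140. N3 snaps.
  N3 sheds 170 kN to N12, N17, N25, N29: 42 each (2 lost).
    N12: 30+42 = 72 > 70
    N17: 70+42 = 112 ≤ 150
    N25: 60+42 = 102 > 90
    N29: 10+42 = 52 ≤ 60
Round 2 — N12, N25 snap.
  N12 sheds 72 kN to N17: 72 each.
    N17: 112+72 = 184 > 150
  N25 sheds 102 kN to N13, N17, N18: 34 each.
    N13: 50+34 = 84 ≤ 110
    N17: 184+34 = 218 > 150
    N18: 40+34 = 74 ≤ 170
Round 3 — N17 snaps.
  N17 sheds 218 kN to N20: 218 each.
    N20: 50+218 = 268 > 90
Round 4 — N20 snaps.
  N20 sheds 268 kN to N29: 268 each.
    N29: 52+268 = 320 > 60
Round 5 — N29 snaps.
  N29 sheds 320 kN to N9: 320 each.
    N9: 10+320 = 330 > 60
Round 6 — N9 snaps.
  N9 sheds 330 kN to N13: 330 each.
    N13: 84+330 = 414 > 110
Round 7 — N13 snaps.
  N13 sheds 414 kN to N18: 414 each.
    N18: 74+414 = 488 > 170
Round 8 — N18 snaps.
  N18 sheds 488 kN: no online neighbours, lost.
No further breaks.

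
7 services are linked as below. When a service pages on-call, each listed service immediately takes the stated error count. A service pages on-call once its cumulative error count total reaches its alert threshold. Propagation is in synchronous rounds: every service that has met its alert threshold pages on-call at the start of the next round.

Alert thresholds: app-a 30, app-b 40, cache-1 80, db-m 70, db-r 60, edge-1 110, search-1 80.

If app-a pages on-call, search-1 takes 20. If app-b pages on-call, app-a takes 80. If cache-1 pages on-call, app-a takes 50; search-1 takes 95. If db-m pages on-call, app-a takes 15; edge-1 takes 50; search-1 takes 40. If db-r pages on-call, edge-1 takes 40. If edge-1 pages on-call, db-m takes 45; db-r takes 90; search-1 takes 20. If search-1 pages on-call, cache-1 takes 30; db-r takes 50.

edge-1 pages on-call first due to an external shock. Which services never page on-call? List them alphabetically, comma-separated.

app-a, app-b, cache-1, db-m, search-1

Round 1 — edge-1 pages on-call (initial).
  db-m: +45 → 45 < 70
  db-r: +90 → 90 ≥ 60
  search-1: +20 → 20 < 80
Round 2 — db-r pages on-call.
No further pages.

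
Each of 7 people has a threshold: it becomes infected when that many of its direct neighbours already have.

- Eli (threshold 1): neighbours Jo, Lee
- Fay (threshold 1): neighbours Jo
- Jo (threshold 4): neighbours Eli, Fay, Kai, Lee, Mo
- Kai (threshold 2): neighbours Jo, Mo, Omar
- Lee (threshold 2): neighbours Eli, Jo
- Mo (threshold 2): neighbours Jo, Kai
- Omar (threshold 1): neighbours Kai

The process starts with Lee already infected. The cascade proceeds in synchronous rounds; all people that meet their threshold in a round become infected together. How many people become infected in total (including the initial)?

2

Round 1 — Lee becomes infected (initial).
Round 2 — checking thresholds:
  Eli: 1 of 2 neighbours ≥ 1, becomes infected.
  Jo: 1 of 5 neighbours < 4, not yet.
Round 3 — no new infections; cascade stops.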